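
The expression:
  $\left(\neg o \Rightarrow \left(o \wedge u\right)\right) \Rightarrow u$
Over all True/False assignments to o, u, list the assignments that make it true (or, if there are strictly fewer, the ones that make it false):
is false only for:
  o=True, u=False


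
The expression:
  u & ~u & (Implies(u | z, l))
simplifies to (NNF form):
False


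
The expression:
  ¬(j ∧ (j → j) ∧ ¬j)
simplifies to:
True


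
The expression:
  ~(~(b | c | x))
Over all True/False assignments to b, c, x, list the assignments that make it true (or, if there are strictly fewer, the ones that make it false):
is false only for:
  b=False, c=False, x=False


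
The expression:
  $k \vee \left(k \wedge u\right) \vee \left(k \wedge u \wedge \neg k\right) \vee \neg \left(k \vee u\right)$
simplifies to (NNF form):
$k \vee \neg u$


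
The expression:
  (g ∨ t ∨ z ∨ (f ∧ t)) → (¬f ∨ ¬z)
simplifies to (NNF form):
¬f ∨ ¬z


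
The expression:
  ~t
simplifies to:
~t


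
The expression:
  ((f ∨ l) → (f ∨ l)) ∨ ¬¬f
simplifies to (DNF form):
True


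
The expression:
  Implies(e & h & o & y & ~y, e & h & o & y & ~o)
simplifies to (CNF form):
True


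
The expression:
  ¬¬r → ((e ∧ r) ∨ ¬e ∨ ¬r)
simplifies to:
True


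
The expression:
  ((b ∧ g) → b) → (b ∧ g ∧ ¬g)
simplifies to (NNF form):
False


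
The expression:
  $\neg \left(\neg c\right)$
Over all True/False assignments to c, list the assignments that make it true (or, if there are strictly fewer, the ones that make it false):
is true only for:
  c=True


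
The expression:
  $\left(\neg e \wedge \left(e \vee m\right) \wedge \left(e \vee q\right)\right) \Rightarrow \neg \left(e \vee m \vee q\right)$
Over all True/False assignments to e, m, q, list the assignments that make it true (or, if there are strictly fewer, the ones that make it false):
is false only for:
  e=False, m=True, q=True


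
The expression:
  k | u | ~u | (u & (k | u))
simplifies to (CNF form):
True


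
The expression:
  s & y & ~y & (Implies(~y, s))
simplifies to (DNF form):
False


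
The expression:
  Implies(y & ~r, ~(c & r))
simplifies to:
True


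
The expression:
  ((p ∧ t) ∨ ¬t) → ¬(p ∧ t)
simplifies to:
¬p ∨ ¬t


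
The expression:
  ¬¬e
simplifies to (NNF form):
e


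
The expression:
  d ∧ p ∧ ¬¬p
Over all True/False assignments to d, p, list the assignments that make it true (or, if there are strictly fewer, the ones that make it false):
is true only for:
  d=True, p=True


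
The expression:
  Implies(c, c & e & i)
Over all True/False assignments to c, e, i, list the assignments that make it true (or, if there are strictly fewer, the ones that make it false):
is false only for:
  c=True, e=False, i=False;
  c=True, e=False, i=True;
  c=True, e=True, i=False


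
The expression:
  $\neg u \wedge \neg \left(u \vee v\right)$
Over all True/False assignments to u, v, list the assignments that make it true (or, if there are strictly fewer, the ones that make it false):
is true only for:
  u=False, v=False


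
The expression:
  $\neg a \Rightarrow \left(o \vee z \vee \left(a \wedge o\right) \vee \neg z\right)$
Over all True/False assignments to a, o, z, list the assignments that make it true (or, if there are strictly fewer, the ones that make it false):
is always true.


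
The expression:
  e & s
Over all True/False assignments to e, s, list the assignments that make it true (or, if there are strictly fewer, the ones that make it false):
is true only for:
  e=True, s=True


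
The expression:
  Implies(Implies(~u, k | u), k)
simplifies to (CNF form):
k | ~u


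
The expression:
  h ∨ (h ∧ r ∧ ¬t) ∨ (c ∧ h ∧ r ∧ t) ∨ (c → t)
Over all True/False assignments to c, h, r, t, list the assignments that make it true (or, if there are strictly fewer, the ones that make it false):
is false only for:
  c=True, h=False, r=False, t=False;
  c=True, h=False, r=True, t=False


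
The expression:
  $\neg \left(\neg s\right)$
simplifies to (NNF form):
$s$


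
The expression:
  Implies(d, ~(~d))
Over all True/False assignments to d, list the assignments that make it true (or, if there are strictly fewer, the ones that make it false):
is always true.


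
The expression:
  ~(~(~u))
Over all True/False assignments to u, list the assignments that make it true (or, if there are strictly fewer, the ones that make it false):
is true only for:
  u=False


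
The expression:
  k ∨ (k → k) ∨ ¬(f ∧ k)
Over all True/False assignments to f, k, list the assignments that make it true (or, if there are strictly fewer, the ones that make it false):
is always true.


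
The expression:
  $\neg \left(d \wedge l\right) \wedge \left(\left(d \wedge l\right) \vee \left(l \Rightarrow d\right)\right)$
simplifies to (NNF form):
$\neg l$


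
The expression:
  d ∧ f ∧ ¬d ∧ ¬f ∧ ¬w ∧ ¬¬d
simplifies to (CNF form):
False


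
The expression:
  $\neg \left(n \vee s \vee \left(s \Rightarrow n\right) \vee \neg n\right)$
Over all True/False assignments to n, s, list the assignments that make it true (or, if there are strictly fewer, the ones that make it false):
is never true.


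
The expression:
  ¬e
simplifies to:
¬e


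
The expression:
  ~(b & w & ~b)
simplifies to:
True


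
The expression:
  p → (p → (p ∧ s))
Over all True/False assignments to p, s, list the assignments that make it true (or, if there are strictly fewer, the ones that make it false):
is false only for:
  p=True, s=False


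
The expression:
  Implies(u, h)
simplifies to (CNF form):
h | ~u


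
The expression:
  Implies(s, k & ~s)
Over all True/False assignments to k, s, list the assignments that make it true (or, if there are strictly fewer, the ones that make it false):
is true only for:
  k=False, s=False;
  k=True, s=False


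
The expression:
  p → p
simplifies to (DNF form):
True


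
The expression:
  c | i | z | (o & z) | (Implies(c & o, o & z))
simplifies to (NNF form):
True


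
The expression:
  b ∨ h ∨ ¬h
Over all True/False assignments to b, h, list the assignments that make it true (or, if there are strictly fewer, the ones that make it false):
is always true.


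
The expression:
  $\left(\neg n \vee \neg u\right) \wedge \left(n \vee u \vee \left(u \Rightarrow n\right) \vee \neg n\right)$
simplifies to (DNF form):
$\neg n \vee \neg u$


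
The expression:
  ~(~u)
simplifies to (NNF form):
u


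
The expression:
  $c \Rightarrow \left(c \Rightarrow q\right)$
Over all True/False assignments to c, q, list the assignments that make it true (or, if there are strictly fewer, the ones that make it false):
is false only for:
  c=True, q=False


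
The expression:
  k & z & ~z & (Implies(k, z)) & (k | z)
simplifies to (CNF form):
False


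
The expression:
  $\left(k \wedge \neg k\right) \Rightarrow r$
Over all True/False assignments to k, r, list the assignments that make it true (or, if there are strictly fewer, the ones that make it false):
is always true.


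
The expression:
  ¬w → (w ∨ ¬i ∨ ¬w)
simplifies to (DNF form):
True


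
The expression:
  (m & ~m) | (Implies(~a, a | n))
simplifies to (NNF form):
a | n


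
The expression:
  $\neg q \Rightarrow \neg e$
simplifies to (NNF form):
$q \vee \neg e$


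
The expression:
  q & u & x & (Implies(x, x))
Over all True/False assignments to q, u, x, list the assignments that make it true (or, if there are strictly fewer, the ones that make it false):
is true only for:
  q=True, u=True, x=True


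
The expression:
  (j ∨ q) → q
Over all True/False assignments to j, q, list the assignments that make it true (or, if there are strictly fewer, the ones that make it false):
is false only for:
  j=True, q=False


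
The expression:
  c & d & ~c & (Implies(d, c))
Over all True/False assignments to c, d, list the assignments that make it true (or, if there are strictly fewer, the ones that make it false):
is never true.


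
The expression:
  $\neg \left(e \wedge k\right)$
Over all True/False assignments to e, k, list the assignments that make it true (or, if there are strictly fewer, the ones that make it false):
is false only for:
  e=True, k=True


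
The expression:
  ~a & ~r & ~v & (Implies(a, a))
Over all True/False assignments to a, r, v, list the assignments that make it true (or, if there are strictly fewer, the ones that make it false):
is true only for:
  a=False, r=False, v=False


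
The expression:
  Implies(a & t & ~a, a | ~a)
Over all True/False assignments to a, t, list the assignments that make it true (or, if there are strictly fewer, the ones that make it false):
is always true.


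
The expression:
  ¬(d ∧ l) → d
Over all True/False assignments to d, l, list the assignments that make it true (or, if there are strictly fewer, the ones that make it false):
is true only for:
  d=True, l=False;
  d=True, l=True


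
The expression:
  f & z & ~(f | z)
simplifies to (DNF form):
False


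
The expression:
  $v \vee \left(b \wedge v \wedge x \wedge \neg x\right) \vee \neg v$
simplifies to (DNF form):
$\text{True}$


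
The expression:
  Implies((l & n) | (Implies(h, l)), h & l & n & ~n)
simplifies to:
h & ~l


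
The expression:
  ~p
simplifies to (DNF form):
~p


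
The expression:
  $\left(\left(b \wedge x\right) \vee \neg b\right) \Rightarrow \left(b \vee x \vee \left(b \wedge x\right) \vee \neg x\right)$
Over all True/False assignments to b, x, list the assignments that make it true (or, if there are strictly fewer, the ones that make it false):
is always true.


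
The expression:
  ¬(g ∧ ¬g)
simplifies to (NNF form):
True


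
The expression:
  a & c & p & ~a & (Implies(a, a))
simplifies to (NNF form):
False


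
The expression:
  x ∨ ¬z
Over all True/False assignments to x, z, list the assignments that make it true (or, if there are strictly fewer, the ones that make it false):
is false only for:
  x=False, z=True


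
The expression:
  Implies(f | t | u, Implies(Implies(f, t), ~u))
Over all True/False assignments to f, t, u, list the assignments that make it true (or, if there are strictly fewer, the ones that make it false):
is false only for:
  f=False, t=False, u=True;
  f=False, t=True, u=True;
  f=True, t=True, u=True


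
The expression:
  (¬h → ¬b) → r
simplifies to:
r ∨ (b ∧ ¬h)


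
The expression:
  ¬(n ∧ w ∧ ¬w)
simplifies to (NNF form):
True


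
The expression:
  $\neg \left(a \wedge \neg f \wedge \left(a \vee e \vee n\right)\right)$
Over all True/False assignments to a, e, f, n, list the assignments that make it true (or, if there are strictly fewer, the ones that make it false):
is false only for:
  a=True, e=False, f=False, n=False;
  a=True, e=False, f=False, n=True;
  a=True, e=True, f=False, n=False;
  a=True, e=True, f=False, n=True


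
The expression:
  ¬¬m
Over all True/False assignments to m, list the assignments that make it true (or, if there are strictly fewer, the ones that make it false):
is true only for:
  m=True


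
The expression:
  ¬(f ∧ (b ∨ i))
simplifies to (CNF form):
(¬b ∨ ¬f) ∧ (¬f ∨ ¬i)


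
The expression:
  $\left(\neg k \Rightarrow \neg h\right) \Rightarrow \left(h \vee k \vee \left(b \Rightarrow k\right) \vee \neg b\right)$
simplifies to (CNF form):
$h \vee k \vee \neg b$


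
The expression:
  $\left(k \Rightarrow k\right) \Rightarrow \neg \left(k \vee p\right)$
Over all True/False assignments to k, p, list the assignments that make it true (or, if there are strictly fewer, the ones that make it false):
is true only for:
  k=False, p=False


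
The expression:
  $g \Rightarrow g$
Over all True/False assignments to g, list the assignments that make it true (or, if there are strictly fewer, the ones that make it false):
is always true.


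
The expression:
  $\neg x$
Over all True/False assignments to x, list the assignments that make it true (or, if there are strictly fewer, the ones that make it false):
is true only for:
  x=False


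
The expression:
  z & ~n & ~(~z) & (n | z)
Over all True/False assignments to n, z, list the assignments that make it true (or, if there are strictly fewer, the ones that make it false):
is true only for:
  n=False, z=True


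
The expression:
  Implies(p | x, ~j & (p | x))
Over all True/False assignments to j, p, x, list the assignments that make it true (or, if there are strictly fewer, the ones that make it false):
is false only for:
  j=True, p=False, x=True;
  j=True, p=True, x=False;
  j=True, p=True, x=True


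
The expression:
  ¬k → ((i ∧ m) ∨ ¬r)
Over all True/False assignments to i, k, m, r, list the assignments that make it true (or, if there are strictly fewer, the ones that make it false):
is false only for:
  i=False, k=False, m=False, r=True;
  i=False, k=False, m=True, r=True;
  i=True, k=False, m=False, r=True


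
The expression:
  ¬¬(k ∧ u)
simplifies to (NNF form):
k ∧ u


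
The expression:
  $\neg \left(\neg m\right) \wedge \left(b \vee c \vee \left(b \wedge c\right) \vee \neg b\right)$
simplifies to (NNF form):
$m$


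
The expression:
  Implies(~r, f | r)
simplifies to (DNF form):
f | r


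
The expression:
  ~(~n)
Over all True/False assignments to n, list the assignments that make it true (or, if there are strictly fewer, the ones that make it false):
is true only for:
  n=True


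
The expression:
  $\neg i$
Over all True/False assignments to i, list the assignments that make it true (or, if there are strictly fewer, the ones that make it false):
is true only for:
  i=False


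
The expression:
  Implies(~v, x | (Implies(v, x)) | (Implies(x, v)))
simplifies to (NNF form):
True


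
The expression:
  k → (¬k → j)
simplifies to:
True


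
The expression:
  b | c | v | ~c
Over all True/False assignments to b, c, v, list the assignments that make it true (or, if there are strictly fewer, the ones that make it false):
is always true.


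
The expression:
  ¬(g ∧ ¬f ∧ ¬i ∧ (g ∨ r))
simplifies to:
f ∨ i ∨ ¬g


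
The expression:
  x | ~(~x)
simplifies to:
x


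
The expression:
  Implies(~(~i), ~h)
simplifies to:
~h | ~i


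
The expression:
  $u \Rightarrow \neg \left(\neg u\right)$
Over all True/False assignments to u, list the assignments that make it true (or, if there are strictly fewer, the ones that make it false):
is always true.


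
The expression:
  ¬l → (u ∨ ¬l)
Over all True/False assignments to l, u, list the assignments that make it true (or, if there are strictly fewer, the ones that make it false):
is always true.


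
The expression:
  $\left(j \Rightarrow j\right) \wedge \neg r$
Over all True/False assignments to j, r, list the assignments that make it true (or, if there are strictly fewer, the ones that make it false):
is true only for:
  j=False, r=False;
  j=True, r=False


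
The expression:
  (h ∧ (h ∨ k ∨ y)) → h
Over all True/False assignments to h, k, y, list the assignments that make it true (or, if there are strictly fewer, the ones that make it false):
is always true.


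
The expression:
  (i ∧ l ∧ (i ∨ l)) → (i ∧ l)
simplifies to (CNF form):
True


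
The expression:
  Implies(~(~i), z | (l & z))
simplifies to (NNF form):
z | ~i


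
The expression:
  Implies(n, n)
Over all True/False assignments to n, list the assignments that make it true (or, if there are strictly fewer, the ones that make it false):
is always true.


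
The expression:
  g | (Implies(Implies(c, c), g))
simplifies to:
g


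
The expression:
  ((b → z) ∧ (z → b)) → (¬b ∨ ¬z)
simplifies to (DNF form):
¬b ∨ ¬z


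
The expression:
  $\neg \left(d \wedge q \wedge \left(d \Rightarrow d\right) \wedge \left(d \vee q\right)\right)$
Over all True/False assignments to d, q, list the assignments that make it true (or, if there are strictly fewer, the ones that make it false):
is false only for:
  d=True, q=True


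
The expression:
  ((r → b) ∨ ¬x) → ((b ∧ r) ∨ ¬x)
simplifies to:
r ∨ ¬x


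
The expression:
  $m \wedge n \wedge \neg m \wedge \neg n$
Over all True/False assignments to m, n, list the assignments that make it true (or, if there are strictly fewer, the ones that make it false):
is never true.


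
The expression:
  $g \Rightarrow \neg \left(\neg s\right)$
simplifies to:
$s \vee \neg g$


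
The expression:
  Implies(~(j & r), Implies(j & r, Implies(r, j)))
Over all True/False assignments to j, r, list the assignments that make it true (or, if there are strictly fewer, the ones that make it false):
is always true.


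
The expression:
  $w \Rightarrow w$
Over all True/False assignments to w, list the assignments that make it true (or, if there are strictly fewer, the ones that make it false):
is always true.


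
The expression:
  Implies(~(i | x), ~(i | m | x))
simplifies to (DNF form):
i | x | ~m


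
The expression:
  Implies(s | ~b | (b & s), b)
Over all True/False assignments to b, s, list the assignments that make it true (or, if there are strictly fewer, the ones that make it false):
is true only for:
  b=True, s=False;
  b=True, s=True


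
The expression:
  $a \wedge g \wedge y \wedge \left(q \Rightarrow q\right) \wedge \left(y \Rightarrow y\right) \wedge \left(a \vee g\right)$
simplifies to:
$a \wedge g \wedge y$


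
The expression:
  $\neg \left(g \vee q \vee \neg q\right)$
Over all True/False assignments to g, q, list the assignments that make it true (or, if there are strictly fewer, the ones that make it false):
is never true.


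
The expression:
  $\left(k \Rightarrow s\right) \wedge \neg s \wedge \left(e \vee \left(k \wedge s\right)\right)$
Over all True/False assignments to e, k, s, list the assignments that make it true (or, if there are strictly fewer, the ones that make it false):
is true only for:
  e=True, k=False, s=False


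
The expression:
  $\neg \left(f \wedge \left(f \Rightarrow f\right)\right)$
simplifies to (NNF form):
$\neg f$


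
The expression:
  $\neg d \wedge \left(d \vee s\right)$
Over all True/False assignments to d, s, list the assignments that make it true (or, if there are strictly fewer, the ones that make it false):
is true only for:
  d=False, s=True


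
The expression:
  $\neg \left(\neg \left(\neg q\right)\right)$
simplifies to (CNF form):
$\neg q$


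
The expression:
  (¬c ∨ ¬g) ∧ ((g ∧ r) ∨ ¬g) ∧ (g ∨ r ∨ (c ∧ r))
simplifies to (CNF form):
r ∧ (¬c ∨ ¬g)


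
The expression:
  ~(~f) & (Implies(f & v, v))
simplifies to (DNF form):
f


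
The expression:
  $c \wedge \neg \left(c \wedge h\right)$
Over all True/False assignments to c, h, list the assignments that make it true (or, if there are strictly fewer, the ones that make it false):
is true only for:
  c=True, h=False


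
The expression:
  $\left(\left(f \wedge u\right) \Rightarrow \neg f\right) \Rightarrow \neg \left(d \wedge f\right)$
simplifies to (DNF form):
$u \vee \neg d \vee \neg f$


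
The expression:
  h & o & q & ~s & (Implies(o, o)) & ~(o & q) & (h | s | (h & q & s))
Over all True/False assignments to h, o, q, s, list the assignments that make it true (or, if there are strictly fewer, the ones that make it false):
is never true.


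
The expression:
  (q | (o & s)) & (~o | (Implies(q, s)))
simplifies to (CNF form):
(o | q) & (s | ~o)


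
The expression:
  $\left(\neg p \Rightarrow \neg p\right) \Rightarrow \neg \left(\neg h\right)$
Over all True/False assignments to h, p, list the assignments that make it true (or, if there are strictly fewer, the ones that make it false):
is true only for:
  h=True, p=False;
  h=True, p=True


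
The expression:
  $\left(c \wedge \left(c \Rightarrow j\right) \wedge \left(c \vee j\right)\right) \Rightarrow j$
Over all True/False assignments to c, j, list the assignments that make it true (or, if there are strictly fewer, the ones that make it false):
is always true.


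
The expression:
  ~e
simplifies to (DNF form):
~e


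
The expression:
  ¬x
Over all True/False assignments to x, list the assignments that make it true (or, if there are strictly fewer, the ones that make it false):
is true only for:
  x=False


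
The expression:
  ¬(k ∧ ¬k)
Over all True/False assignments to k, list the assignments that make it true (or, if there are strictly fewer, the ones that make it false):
is always true.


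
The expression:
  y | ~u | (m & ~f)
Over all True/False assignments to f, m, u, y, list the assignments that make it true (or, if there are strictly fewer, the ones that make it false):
is false only for:
  f=False, m=False, u=True, y=False;
  f=True, m=False, u=True, y=False;
  f=True, m=True, u=True, y=False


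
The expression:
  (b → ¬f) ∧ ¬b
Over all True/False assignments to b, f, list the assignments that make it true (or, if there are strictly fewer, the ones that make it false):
is true only for:
  b=False, f=False;
  b=False, f=True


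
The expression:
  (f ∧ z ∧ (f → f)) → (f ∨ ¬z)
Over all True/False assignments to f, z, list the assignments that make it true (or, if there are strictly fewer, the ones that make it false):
is always true.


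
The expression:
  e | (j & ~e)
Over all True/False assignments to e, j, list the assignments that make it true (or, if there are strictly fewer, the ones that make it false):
is false only for:
  e=False, j=False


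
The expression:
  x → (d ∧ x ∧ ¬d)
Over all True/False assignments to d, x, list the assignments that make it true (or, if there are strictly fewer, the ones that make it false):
is true only for:
  d=False, x=False;
  d=True, x=False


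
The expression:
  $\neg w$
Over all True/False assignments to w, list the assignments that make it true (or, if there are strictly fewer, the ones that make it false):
is true only for:
  w=False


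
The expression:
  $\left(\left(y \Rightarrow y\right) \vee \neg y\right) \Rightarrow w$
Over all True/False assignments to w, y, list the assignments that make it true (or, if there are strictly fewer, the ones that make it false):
is true only for:
  w=True, y=False;
  w=True, y=True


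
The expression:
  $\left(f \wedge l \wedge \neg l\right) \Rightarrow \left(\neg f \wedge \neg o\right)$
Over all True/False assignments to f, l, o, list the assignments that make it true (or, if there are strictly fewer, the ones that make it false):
is always true.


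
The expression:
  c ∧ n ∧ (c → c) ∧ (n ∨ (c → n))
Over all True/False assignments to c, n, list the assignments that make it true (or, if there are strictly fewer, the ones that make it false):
is true only for:
  c=True, n=True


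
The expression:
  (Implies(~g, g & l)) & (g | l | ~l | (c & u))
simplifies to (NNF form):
g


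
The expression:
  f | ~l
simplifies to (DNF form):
f | ~l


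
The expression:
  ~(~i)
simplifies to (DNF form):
i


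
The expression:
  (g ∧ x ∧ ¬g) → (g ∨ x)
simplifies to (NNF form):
True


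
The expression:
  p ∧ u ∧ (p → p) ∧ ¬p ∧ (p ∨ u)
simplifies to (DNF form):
False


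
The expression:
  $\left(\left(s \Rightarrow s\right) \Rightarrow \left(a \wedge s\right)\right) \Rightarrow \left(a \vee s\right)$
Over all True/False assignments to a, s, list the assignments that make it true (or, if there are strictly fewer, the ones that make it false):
is always true.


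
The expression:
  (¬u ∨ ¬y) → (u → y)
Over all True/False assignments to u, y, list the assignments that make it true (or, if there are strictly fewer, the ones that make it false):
is false only for:
  u=True, y=False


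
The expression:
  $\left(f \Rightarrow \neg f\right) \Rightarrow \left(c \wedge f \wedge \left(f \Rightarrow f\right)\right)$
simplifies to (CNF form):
$f$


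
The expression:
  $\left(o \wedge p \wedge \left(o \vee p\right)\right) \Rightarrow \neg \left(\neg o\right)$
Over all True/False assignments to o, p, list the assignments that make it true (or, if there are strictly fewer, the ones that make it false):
is always true.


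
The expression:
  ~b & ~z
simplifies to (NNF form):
~b & ~z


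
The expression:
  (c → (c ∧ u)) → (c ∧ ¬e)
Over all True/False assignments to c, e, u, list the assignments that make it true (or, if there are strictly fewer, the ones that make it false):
is true only for:
  c=True, e=False, u=False;
  c=True, e=False, u=True;
  c=True, e=True, u=False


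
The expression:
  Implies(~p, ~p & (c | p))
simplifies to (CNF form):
c | p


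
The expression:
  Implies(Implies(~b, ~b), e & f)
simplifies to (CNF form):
e & f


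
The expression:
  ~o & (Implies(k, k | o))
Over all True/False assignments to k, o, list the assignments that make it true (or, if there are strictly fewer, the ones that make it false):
is true only for:
  k=False, o=False;
  k=True, o=False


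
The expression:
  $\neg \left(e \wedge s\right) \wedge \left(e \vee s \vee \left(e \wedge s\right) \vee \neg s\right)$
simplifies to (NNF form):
$\neg e \vee \neg s$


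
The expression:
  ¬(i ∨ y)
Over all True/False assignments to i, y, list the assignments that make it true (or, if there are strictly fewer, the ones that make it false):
is true only for:
  i=False, y=False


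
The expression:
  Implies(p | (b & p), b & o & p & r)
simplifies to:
~p | (b & o & r)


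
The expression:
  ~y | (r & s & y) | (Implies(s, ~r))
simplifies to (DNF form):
True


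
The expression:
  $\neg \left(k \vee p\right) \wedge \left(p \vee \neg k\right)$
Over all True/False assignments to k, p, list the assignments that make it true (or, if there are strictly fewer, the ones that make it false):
is true only for:
  k=False, p=False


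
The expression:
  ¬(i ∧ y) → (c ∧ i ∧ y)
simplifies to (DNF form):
i ∧ y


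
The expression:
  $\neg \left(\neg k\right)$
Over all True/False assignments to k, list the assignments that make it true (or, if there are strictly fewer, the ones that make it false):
is true only for:
  k=True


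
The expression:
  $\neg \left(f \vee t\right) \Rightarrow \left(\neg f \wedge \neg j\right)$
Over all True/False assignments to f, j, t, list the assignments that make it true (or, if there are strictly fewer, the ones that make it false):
is false only for:
  f=False, j=True, t=False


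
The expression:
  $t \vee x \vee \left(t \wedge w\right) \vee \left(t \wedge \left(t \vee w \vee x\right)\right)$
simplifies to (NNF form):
$t \vee x$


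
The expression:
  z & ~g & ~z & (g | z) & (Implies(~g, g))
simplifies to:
False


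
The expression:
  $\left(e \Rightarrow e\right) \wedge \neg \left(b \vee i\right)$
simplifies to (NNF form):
$\neg b \wedge \neg i$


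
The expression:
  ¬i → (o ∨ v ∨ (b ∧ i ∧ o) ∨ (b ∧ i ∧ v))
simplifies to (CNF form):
i ∨ o ∨ v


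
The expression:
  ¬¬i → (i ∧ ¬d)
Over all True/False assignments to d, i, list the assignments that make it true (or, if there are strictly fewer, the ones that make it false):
is false only for:
  d=True, i=True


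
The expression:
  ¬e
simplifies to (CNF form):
¬e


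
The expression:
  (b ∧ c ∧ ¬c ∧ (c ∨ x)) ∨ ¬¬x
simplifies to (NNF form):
x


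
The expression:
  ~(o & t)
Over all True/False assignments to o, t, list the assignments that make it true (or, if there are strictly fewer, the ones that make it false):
is false only for:
  o=True, t=True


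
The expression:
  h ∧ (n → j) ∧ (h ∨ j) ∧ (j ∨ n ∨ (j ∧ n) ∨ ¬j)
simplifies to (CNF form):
h ∧ (j ∨ ¬n)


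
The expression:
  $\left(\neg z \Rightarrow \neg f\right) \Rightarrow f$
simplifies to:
$f$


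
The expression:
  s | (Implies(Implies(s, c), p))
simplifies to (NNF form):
p | s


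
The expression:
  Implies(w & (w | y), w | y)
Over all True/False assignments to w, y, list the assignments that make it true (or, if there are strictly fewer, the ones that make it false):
is always true.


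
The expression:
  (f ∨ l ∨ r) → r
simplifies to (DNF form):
r ∨ (¬f ∧ ¬l)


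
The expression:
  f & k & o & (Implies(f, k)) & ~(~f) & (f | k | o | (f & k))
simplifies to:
f & k & o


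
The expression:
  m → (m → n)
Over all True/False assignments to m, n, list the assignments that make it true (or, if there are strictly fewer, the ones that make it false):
is false only for:
  m=True, n=False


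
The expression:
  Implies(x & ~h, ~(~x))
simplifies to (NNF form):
True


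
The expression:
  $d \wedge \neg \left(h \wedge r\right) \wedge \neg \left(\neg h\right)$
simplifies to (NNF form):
$d \wedge h \wedge \neg r$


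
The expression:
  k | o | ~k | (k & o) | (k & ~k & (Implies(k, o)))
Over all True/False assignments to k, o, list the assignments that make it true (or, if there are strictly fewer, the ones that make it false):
is always true.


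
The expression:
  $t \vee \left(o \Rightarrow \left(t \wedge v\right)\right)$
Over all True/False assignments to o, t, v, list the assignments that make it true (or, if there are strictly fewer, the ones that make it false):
is false only for:
  o=True, t=False, v=False;
  o=True, t=False, v=True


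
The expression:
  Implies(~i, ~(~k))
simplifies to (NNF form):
i | k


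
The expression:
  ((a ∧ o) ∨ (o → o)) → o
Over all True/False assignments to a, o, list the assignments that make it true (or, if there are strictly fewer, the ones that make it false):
is true only for:
  a=False, o=True;
  a=True, o=True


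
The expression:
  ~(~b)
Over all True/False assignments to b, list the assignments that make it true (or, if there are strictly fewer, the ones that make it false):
is true only for:
  b=True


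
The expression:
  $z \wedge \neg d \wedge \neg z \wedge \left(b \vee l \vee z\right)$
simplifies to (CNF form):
$\text{False}$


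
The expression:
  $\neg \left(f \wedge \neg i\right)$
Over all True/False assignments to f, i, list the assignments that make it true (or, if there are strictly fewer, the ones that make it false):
is false only for:
  f=True, i=False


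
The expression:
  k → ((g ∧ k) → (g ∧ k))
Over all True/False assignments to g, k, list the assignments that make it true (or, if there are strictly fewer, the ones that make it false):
is always true.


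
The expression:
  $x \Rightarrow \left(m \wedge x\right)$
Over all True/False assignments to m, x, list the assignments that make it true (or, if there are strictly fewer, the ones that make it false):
is false only for:
  m=False, x=True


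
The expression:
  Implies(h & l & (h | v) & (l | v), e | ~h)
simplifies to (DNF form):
e | ~h | ~l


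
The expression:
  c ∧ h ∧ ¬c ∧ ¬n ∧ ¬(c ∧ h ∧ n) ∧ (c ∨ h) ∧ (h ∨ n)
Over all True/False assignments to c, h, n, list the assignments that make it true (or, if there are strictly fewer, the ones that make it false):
is never true.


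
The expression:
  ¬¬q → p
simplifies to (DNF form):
p ∨ ¬q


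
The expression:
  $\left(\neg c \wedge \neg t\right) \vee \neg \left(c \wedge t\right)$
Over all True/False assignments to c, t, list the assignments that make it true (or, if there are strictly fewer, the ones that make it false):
is false only for:
  c=True, t=True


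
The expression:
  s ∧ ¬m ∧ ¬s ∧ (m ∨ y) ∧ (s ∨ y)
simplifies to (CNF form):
False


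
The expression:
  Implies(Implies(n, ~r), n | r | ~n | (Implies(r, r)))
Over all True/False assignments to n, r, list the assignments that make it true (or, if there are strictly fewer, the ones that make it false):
is always true.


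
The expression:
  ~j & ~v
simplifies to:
~j & ~v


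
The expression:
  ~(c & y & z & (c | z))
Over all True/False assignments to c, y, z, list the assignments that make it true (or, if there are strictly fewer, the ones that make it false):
is false only for:
  c=True, y=True, z=True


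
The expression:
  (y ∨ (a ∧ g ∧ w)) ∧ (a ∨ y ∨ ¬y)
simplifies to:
y ∨ (a ∧ g ∧ w)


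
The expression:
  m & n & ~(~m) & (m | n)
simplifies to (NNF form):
m & n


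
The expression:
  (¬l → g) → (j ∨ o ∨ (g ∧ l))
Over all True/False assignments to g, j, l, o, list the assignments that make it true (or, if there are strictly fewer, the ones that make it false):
is false only for:
  g=False, j=False, l=True, o=False;
  g=True, j=False, l=False, o=False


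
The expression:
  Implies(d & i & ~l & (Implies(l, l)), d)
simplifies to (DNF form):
True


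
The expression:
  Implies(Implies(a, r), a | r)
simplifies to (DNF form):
a | r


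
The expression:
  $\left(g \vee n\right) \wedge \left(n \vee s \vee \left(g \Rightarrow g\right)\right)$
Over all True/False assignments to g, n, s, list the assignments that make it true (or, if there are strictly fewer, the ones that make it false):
is false only for:
  g=False, n=False, s=False;
  g=False, n=False, s=True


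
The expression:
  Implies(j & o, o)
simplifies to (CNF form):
True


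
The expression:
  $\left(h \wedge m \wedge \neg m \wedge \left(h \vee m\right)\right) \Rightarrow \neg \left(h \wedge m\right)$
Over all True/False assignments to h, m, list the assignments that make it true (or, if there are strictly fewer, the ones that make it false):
is always true.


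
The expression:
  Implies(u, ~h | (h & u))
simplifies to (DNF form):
True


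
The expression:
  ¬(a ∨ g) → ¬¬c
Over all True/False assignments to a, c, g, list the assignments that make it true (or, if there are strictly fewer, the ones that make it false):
is false only for:
  a=False, c=False, g=False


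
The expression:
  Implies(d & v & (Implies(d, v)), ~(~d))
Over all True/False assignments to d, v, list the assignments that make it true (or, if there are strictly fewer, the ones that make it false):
is always true.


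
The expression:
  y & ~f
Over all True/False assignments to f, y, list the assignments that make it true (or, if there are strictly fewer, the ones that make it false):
is true only for:
  f=False, y=True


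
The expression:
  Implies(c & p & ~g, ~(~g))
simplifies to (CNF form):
g | ~c | ~p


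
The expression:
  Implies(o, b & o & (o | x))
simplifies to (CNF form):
b | ~o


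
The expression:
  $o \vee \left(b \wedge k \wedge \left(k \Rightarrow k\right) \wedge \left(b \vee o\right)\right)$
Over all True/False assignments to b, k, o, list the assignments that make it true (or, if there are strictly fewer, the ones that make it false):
is false only for:
  b=False, k=False, o=False;
  b=False, k=True, o=False;
  b=True, k=False, o=False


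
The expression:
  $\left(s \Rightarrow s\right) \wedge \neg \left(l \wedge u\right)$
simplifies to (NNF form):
$\neg l \vee \neg u$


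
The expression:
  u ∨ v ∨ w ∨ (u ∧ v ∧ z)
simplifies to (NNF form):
u ∨ v ∨ w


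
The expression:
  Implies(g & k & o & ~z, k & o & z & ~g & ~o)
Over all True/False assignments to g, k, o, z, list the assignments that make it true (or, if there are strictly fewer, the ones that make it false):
is false only for:
  g=True, k=True, o=True, z=False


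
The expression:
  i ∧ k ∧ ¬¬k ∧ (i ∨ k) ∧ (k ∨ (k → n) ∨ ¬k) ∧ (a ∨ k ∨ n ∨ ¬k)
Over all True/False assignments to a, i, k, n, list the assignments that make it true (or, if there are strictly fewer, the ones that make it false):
is true only for:
  a=False, i=True, k=True, n=False;
  a=False, i=True, k=True, n=True;
  a=True, i=True, k=True, n=False;
  a=True, i=True, k=True, n=True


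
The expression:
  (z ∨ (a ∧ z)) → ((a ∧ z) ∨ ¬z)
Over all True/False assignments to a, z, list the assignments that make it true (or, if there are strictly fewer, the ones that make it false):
is false only for:
  a=False, z=True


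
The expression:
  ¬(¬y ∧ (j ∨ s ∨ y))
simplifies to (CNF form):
(y ∨ ¬j) ∧ (y ∨ ¬s)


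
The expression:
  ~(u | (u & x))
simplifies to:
~u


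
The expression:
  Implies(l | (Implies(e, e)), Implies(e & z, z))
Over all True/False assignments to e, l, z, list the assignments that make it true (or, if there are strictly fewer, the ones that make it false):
is always true.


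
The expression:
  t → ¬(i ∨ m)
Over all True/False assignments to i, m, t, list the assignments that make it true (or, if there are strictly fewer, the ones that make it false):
is false only for:
  i=False, m=True, t=True;
  i=True, m=False, t=True;
  i=True, m=True, t=True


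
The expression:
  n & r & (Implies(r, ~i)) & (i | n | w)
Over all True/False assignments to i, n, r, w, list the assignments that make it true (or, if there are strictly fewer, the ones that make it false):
is true only for:
  i=False, n=True, r=True, w=False;
  i=False, n=True, r=True, w=True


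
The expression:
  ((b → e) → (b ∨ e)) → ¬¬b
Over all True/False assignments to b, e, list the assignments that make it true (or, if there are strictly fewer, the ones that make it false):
is false only for:
  b=False, e=True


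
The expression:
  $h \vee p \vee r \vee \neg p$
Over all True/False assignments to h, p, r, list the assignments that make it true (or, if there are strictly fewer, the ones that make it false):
is always true.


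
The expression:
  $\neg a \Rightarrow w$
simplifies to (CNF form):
$a \vee w$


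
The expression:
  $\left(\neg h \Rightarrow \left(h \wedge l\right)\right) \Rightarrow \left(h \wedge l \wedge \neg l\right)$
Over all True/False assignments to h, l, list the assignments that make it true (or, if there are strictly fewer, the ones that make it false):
is true only for:
  h=False, l=False;
  h=False, l=True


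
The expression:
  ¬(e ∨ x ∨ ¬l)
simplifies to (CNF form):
l ∧ ¬e ∧ ¬x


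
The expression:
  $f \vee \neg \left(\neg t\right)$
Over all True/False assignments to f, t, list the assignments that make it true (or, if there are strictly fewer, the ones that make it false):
is false only for:
  f=False, t=False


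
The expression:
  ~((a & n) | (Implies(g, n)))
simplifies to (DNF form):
g & ~n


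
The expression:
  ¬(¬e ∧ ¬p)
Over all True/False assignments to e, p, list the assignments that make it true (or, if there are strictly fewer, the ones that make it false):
is false only for:
  e=False, p=False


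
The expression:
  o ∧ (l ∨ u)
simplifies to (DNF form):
(l ∧ o) ∨ (o ∧ u)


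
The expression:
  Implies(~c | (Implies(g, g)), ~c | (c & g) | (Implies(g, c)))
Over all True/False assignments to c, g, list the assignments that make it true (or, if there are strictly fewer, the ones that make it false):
is always true.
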